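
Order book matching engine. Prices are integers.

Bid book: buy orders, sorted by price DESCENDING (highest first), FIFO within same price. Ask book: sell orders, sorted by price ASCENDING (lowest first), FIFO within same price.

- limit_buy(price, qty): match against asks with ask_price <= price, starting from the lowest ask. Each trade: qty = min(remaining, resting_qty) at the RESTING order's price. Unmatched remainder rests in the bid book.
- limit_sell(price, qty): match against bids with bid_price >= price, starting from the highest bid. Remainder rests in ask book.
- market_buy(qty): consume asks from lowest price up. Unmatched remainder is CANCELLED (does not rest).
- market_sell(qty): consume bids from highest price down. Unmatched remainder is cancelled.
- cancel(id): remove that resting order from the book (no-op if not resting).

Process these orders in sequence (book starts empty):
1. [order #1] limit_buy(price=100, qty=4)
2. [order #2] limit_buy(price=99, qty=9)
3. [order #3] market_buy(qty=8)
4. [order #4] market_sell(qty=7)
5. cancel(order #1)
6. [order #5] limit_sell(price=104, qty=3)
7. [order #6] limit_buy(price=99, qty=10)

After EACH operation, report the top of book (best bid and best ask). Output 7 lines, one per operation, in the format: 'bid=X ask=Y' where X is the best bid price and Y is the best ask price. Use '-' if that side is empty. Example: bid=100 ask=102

After op 1 [order #1] limit_buy(price=100, qty=4): fills=none; bids=[#1:4@100] asks=[-]
After op 2 [order #2] limit_buy(price=99, qty=9): fills=none; bids=[#1:4@100 #2:9@99] asks=[-]
After op 3 [order #3] market_buy(qty=8): fills=none; bids=[#1:4@100 #2:9@99] asks=[-]
After op 4 [order #4] market_sell(qty=7): fills=#1x#4:4@100 #2x#4:3@99; bids=[#2:6@99] asks=[-]
After op 5 cancel(order #1): fills=none; bids=[#2:6@99] asks=[-]
After op 6 [order #5] limit_sell(price=104, qty=3): fills=none; bids=[#2:6@99] asks=[#5:3@104]
After op 7 [order #6] limit_buy(price=99, qty=10): fills=none; bids=[#2:6@99 #6:10@99] asks=[#5:3@104]

Answer: bid=100 ask=-
bid=100 ask=-
bid=100 ask=-
bid=99 ask=-
bid=99 ask=-
bid=99 ask=104
bid=99 ask=104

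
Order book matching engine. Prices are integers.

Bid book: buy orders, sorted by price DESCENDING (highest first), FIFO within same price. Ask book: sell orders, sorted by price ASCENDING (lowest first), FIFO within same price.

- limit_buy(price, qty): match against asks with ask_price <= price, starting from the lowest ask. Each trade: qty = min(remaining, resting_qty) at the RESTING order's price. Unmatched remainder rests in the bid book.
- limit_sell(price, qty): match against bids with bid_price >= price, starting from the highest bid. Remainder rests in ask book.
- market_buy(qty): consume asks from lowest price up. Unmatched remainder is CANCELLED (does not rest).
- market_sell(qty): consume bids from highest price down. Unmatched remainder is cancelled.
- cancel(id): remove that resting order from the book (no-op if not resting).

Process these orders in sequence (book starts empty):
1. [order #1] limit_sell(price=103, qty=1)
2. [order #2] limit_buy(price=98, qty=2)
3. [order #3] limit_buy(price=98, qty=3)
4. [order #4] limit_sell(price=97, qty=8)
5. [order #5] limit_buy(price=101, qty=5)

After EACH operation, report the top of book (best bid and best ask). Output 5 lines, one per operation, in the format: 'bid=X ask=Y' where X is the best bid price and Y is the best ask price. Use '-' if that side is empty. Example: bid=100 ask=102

Answer: bid=- ask=103
bid=98 ask=103
bid=98 ask=103
bid=- ask=97
bid=101 ask=103

Derivation:
After op 1 [order #1] limit_sell(price=103, qty=1): fills=none; bids=[-] asks=[#1:1@103]
After op 2 [order #2] limit_buy(price=98, qty=2): fills=none; bids=[#2:2@98] asks=[#1:1@103]
After op 3 [order #3] limit_buy(price=98, qty=3): fills=none; bids=[#2:2@98 #3:3@98] asks=[#1:1@103]
After op 4 [order #4] limit_sell(price=97, qty=8): fills=#2x#4:2@98 #3x#4:3@98; bids=[-] asks=[#4:3@97 #1:1@103]
After op 5 [order #5] limit_buy(price=101, qty=5): fills=#5x#4:3@97; bids=[#5:2@101] asks=[#1:1@103]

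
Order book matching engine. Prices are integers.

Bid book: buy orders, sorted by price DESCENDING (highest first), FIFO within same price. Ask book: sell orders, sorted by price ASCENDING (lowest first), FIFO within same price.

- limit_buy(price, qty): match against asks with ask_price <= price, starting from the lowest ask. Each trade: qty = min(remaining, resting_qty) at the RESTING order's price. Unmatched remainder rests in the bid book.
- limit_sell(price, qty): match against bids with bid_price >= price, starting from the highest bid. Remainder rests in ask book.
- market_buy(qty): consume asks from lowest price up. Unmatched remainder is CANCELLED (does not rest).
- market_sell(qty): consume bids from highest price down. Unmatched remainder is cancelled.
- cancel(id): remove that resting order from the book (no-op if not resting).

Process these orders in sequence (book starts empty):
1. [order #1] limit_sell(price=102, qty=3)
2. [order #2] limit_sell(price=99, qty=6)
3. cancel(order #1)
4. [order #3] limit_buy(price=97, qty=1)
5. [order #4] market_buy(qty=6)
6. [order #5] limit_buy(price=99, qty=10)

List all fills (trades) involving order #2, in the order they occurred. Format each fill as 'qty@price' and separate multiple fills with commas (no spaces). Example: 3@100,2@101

After op 1 [order #1] limit_sell(price=102, qty=3): fills=none; bids=[-] asks=[#1:3@102]
After op 2 [order #2] limit_sell(price=99, qty=6): fills=none; bids=[-] asks=[#2:6@99 #1:3@102]
After op 3 cancel(order #1): fills=none; bids=[-] asks=[#2:6@99]
After op 4 [order #3] limit_buy(price=97, qty=1): fills=none; bids=[#3:1@97] asks=[#2:6@99]
After op 5 [order #4] market_buy(qty=6): fills=#4x#2:6@99; bids=[#3:1@97] asks=[-]
After op 6 [order #5] limit_buy(price=99, qty=10): fills=none; bids=[#5:10@99 #3:1@97] asks=[-]

Answer: 6@99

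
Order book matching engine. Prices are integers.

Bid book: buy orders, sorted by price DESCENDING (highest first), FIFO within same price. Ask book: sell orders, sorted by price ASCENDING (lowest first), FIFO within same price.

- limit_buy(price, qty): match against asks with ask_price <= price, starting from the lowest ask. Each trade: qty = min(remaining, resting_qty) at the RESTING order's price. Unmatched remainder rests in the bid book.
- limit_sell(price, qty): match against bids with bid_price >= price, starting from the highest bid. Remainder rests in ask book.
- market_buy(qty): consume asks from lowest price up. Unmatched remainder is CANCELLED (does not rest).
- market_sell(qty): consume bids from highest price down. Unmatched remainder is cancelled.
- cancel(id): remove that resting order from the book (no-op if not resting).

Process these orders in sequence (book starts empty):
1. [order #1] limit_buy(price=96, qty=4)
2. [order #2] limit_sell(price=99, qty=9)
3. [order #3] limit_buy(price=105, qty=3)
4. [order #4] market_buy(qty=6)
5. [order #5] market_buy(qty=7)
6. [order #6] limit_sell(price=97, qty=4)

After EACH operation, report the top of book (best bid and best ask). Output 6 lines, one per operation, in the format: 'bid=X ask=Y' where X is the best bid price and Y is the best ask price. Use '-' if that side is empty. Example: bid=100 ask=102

After op 1 [order #1] limit_buy(price=96, qty=4): fills=none; bids=[#1:4@96] asks=[-]
After op 2 [order #2] limit_sell(price=99, qty=9): fills=none; bids=[#1:4@96] asks=[#2:9@99]
After op 3 [order #3] limit_buy(price=105, qty=3): fills=#3x#2:3@99; bids=[#1:4@96] asks=[#2:6@99]
After op 4 [order #4] market_buy(qty=6): fills=#4x#2:6@99; bids=[#1:4@96] asks=[-]
After op 5 [order #5] market_buy(qty=7): fills=none; bids=[#1:4@96] asks=[-]
After op 6 [order #6] limit_sell(price=97, qty=4): fills=none; bids=[#1:4@96] asks=[#6:4@97]

Answer: bid=96 ask=-
bid=96 ask=99
bid=96 ask=99
bid=96 ask=-
bid=96 ask=-
bid=96 ask=97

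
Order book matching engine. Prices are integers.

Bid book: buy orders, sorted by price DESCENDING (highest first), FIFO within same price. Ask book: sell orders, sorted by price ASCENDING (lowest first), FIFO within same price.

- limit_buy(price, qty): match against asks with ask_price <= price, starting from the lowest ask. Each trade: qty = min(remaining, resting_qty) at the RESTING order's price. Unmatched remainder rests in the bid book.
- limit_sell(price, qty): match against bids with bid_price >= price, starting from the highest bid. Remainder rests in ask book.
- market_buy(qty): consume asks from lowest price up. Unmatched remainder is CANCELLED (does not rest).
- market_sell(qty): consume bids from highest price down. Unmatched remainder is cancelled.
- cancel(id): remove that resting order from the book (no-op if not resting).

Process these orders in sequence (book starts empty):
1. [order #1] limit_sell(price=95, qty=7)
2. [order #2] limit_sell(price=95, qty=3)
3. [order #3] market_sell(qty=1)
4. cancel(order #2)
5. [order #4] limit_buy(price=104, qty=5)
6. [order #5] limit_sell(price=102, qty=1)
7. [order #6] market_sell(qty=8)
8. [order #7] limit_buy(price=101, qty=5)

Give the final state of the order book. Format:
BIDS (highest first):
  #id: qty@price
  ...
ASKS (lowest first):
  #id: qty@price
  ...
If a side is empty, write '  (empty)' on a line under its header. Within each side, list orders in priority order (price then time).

Answer: BIDS (highest first):
  #7: 3@101
ASKS (lowest first):
  #5: 1@102

Derivation:
After op 1 [order #1] limit_sell(price=95, qty=7): fills=none; bids=[-] asks=[#1:7@95]
After op 2 [order #2] limit_sell(price=95, qty=3): fills=none; bids=[-] asks=[#1:7@95 #2:3@95]
After op 3 [order #3] market_sell(qty=1): fills=none; bids=[-] asks=[#1:7@95 #2:3@95]
After op 4 cancel(order #2): fills=none; bids=[-] asks=[#1:7@95]
After op 5 [order #4] limit_buy(price=104, qty=5): fills=#4x#1:5@95; bids=[-] asks=[#1:2@95]
After op 6 [order #5] limit_sell(price=102, qty=1): fills=none; bids=[-] asks=[#1:2@95 #5:1@102]
After op 7 [order #6] market_sell(qty=8): fills=none; bids=[-] asks=[#1:2@95 #5:1@102]
After op 8 [order #7] limit_buy(price=101, qty=5): fills=#7x#1:2@95; bids=[#7:3@101] asks=[#5:1@102]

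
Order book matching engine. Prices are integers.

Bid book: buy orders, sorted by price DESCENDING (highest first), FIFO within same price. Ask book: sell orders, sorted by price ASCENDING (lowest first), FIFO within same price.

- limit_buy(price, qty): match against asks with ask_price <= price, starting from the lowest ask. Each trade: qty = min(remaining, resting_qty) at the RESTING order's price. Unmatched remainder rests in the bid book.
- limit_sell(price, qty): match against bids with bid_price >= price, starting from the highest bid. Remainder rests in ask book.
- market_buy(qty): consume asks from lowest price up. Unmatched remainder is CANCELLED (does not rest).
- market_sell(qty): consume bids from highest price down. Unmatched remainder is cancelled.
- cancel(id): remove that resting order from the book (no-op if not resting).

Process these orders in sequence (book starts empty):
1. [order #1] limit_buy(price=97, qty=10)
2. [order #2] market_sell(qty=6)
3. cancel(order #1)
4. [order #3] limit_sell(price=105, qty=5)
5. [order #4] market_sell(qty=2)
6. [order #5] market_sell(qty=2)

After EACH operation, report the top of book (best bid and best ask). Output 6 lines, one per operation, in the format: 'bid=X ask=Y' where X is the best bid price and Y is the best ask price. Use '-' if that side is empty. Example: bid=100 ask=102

After op 1 [order #1] limit_buy(price=97, qty=10): fills=none; bids=[#1:10@97] asks=[-]
After op 2 [order #2] market_sell(qty=6): fills=#1x#2:6@97; bids=[#1:4@97] asks=[-]
After op 3 cancel(order #1): fills=none; bids=[-] asks=[-]
After op 4 [order #3] limit_sell(price=105, qty=5): fills=none; bids=[-] asks=[#3:5@105]
After op 5 [order #4] market_sell(qty=2): fills=none; bids=[-] asks=[#3:5@105]
After op 6 [order #5] market_sell(qty=2): fills=none; bids=[-] asks=[#3:5@105]

Answer: bid=97 ask=-
bid=97 ask=-
bid=- ask=-
bid=- ask=105
bid=- ask=105
bid=- ask=105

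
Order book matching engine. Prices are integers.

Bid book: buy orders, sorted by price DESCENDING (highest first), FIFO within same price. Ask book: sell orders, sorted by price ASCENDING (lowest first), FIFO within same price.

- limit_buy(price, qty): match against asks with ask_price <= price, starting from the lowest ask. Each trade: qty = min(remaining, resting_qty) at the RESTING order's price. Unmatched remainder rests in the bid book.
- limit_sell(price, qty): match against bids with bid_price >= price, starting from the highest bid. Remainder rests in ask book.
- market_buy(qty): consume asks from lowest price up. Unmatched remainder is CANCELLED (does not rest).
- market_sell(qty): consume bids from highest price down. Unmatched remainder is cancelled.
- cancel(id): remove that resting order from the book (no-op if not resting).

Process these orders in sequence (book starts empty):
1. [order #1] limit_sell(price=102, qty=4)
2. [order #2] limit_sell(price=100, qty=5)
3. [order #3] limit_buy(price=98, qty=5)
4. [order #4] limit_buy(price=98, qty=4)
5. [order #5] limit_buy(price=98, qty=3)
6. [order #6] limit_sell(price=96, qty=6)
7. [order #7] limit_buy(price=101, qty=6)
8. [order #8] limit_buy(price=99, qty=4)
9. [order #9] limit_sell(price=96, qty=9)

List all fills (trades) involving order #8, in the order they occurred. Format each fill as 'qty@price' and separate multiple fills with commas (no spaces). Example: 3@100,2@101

Answer: 4@99

Derivation:
After op 1 [order #1] limit_sell(price=102, qty=4): fills=none; bids=[-] asks=[#1:4@102]
After op 2 [order #2] limit_sell(price=100, qty=5): fills=none; bids=[-] asks=[#2:5@100 #1:4@102]
After op 3 [order #3] limit_buy(price=98, qty=5): fills=none; bids=[#3:5@98] asks=[#2:5@100 #1:4@102]
After op 4 [order #4] limit_buy(price=98, qty=4): fills=none; bids=[#3:5@98 #4:4@98] asks=[#2:5@100 #1:4@102]
After op 5 [order #5] limit_buy(price=98, qty=3): fills=none; bids=[#3:5@98 #4:4@98 #5:3@98] asks=[#2:5@100 #1:4@102]
After op 6 [order #6] limit_sell(price=96, qty=6): fills=#3x#6:5@98 #4x#6:1@98; bids=[#4:3@98 #5:3@98] asks=[#2:5@100 #1:4@102]
After op 7 [order #7] limit_buy(price=101, qty=6): fills=#7x#2:5@100; bids=[#7:1@101 #4:3@98 #5:3@98] asks=[#1:4@102]
After op 8 [order #8] limit_buy(price=99, qty=4): fills=none; bids=[#7:1@101 #8:4@99 #4:3@98 #5:3@98] asks=[#1:4@102]
After op 9 [order #9] limit_sell(price=96, qty=9): fills=#7x#9:1@101 #8x#9:4@99 #4x#9:3@98 #5x#9:1@98; bids=[#5:2@98] asks=[#1:4@102]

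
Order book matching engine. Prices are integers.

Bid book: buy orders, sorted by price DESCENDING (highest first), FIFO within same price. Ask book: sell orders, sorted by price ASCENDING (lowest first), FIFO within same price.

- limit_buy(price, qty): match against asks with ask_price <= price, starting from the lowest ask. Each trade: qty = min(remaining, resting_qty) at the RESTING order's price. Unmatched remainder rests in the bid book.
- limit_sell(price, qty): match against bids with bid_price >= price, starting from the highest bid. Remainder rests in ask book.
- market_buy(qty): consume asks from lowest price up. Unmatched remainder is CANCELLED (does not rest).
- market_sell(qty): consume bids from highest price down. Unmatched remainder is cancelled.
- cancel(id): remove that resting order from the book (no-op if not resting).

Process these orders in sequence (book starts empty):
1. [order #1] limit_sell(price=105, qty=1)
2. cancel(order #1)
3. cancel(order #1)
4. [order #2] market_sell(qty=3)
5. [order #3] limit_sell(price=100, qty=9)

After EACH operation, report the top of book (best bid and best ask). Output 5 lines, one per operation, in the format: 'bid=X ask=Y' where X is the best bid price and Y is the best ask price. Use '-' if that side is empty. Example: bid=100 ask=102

Answer: bid=- ask=105
bid=- ask=-
bid=- ask=-
bid=- ask=-
bid=- ask=100

Derivation:
After op 1 [order #1] limit_sell(price=105, qty=1): fills=none; bids=[-] asks=[#1:1@105]
After op 2 cancel(order #1): fills=none; bids=[-] asks=[-]
After op 3 cancel(order #1): fills=none; bids=[-] asks=[-]
After op 4 [order #2] market_sell(qty=3): fills=none; bids=[-] asks=[-]
After op 5 [order #3] limit_sell(price=100, qty=9): fills=none; bids=[-] asks=[#3:9@100]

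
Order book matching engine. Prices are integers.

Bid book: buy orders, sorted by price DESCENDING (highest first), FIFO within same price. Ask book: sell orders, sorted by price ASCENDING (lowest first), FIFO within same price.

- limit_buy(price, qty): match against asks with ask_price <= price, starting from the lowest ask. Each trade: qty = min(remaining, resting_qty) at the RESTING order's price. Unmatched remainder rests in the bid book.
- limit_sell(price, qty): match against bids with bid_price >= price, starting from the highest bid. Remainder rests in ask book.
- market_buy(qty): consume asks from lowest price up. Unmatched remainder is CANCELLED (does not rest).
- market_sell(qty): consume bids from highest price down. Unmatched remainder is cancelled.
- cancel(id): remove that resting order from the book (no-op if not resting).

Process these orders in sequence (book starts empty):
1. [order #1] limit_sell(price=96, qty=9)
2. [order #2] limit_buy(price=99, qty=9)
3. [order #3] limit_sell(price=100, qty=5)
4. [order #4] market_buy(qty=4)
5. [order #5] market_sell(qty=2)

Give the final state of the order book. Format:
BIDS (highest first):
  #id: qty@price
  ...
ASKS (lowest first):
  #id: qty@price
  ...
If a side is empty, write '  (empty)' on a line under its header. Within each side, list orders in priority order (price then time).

After op 1 [order #1] limit_sell(price=96, qty=9): fills=none; bids=[-] asks=[#1:9@96]
After op 2 [order #2] limit_buy(price=99, qty=9): fills=#2x#1:9@96; bids=[-] asks=[-]
After op 3 [order #3] limit_sell(price=100, qty=5): fills=none; bids=[-] asks=[#3:5@100]
After op 4 [order #4] market_buy(qty=4): fills=#4x#3:4@100; bids=[-] asks=[#3:1@100]
After op 5 [order #5] market_sell(qty=2): fills=none; bids=[-] asks=[#3:1@100]

Answer: BIDS (highest first):
  (empty)
ASKS (lowest first):
  #3: 1@100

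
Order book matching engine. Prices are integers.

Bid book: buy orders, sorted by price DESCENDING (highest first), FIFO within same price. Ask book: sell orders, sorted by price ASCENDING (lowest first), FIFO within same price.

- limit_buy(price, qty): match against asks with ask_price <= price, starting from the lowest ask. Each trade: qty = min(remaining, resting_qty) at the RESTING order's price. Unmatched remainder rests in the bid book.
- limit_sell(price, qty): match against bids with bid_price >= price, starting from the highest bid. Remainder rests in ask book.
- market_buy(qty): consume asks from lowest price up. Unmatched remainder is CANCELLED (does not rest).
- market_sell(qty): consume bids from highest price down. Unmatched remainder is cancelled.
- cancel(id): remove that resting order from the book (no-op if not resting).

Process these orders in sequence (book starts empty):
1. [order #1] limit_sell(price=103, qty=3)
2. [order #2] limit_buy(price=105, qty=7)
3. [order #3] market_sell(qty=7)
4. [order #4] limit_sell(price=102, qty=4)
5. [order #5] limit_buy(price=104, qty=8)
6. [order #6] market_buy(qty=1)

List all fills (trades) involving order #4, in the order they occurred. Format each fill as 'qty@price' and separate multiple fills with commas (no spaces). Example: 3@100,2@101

Answer: 4@102

Derivation:
After op 1 [order #1] limit_sell(price=103, qty=3): fills=none; bids=[-] asks=[#1:3@103]
After op 2 [order #2] limit_buy(price=105, qty=7): fills=#2x#1:3@103; bids=[#2:4@105] asks=[-]
After op 3 [order #3] market_sell(qty=7): fills=#2x#3:4@105; bids=[-] asks=[-]
After op 4 [order #4] limit_sell(price=102, qty=4): fills=none; bids=[-] asks=[#4:4@102]
After op 5 [order #5] limit_buy(price=104, qty=8): fills=#5x#4:4@102; bids=[#5:4@104] asks=[-]
After op 6 [order #6] market_buy(qty=1): fills=none; bids=[#5:4@104] asks=[-]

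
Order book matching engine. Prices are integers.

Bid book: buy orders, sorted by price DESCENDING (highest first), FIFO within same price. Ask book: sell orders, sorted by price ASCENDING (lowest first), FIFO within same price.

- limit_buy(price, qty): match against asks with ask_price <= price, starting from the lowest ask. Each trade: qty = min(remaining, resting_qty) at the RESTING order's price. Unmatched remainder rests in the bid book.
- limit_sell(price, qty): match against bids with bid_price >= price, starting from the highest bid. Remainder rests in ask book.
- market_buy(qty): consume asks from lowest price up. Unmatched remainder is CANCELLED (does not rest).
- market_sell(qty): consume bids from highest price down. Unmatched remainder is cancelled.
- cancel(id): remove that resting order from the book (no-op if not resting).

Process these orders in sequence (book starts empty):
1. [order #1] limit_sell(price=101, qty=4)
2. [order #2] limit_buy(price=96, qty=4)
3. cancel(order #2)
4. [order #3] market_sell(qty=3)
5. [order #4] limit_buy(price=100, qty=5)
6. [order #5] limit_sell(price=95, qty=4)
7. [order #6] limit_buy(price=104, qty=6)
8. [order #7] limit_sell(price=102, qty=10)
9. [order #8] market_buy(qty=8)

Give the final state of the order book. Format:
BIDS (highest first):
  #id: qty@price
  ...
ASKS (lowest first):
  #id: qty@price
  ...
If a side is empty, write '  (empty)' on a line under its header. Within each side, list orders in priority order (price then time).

Answer: BIDS (highest first):
  #4: 1@100
ASKS (lowest first):
  (empty)

Derivation:
After op 1 [order #1] limit_sell(price=101, qty=4): fills=none; bids=[-] asks=[#1:4@101]
After op 2 [order #2] limit_buy(price=96, qty=4): fills=none; bids=[#2:4@96] asks=[#1:4@101]
After op 3 cancel(order #2): fills=none; bids=[-] asks=[#1:4@101]
After op 4 [order #3] market_sell(qty=3): fills=none; bids=[-] asks=[#1:4@101]
After op 5 [order #4] limit_buy(price=100, qty=5): fills=none; bids=[#4:5@100] asks=[#1:4@101]
After op 6 [order #5] limit_sell(price=95, qty=4): fills=#4x#5:4@100; bids=[#4:1@100] asks=[#1:4@101]
After op 7 [order #6] limit_buy(price=104, qty=6): fills=#6x#1:4@101; bids=[#6:2@104 #4:1@100] asks=[-]
After op 8 [order #7] limit_sell(price=102, qty=10): fills=#6x#7:2@104; bids=[#4:1@100] asks=[#7:8@102]
After op 9 [order #8] market_buy(qty=8): fills=#8x#7:8@102; bids=[#4:1@100] asks=[-]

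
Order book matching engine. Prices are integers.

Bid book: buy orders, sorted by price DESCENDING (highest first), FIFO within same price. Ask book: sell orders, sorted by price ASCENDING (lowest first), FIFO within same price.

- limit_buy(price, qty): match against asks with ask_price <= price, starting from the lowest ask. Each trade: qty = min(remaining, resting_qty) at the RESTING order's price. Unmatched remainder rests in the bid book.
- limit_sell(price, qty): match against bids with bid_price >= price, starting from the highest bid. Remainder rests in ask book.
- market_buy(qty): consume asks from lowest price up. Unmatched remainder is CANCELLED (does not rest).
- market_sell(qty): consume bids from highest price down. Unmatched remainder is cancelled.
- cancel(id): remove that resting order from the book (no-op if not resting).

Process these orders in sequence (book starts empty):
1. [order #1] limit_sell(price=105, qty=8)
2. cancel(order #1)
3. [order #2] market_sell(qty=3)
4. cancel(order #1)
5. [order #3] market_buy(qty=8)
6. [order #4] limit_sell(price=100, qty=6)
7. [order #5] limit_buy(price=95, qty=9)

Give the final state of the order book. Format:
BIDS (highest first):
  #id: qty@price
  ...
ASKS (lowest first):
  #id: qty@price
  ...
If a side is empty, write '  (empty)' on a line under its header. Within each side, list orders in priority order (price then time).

Answer: BIDS (highest first):
  #5: 9@95
ASKS (lowest first):
  #4: 6@100

Derivation:
After op 1 [order #1] limit_sell(price=105, qty=8): fills=none; bids=[-] asks=[#1:8@105]
After op 2 cancel(order #1): fills=none; bids=[-] asks=[-]
After op 3 [order #2] market_sell(qty=3): fills=none; bids=[-] asks=[-]
After op 4 cancel(order #1): fills=none; bids=[-] asks=[-]
After op 5 [order #3] market_buy(qty=8): fills=none; bids=[-] asks=[-]
After op 6 [order #4] limit_sell(price=100, qty=6): fills=none; bids=[-] asks=[#4:6@100]
After op 7 [order #5] limit_buy(price=95, qty=9): fills=none; bids=[#5:9@95] asks=[#4:6@100]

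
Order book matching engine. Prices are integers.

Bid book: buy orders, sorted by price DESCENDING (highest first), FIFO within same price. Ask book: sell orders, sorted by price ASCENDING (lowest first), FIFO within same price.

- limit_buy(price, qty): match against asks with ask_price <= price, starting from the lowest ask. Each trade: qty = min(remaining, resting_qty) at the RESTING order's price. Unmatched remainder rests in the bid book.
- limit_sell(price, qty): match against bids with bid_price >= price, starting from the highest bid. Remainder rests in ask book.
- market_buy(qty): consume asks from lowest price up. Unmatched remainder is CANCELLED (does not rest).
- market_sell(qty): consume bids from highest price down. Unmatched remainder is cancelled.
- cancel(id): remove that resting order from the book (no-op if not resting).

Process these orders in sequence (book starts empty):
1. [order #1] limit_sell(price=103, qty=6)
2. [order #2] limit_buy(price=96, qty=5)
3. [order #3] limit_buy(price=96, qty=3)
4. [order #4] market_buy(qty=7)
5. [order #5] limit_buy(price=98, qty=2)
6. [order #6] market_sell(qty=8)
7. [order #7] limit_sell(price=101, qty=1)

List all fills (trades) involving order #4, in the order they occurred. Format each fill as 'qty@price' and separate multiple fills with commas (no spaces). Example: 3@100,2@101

After op 1 [order #1] limit_sell(price=103, qty=6): fills=none; bids=[-] asks=[#1:6@103]
After op 2 [order #2] limit_buy(price=96, qty=5): fills=none; bids=[#2:5@96] asks=[#1:6@103]
After op 3 [order #3] limit_buy(price=96, qty=3): fills=none; bids=[#2:5@96 #3:3@96] asks=[#1:6@103]
After op 4 [order #4] market_buy(qty=7): fills=#4x#1:6@103; bids=[#2:5@96 #3:3@96] asks=[-]
After op 5 [order #5] limit_buy(price=98, qty=2): fills=none; bids=[#5:2@98 #2:5@96 #3:3@96] asks=[-]
After op 6 [order #6] market_sell(qty=8): fills=#5x#6:2@98 #2x#6:5@96 #3x#6:1@96; bids=[#3:2@96] asks=[-]
After op 7 [order #7] limit_sell(price=101, qty=1): fills=none; bids=[#3:2@96] asks=[#7:1@101]

Answer: 6@103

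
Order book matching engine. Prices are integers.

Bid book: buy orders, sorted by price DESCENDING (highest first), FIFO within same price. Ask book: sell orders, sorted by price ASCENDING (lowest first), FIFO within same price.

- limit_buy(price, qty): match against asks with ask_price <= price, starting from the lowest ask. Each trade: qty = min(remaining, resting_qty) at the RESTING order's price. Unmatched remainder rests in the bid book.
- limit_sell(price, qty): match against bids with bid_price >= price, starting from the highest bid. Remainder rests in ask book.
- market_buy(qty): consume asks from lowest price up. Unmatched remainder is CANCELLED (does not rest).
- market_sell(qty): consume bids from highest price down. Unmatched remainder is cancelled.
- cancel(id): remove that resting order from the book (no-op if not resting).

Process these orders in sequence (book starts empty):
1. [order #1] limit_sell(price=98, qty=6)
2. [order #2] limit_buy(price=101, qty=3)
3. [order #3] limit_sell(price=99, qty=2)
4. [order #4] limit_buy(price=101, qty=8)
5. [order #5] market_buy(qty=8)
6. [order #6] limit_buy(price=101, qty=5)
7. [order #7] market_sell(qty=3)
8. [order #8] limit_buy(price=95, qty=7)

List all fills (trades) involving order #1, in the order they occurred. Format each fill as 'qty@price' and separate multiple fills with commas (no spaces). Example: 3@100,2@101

After op 1 [order #1] limit_sell(price=98, qty=6): fills=none; bids=[-] asks=[#1:6@98]
After op 2 [order #2] limit_buy(price=101, qty=3): fills=#2x#1:3@98; bids=[-] asks=[#1:3@98]
After op 3 [order #3] limit_sell(price=99, qty=2): fills=none; bids=[-] asks=[#1:3@98 #3:2@99]
After op 4 [order #4] limit_buy(price=101, qty=8): fills=#4x#1:3@98 #4x#3:2@99; bids=[#4:3@101] asks=[-]
After op 5 [order #5] market_buy(qty=8): fills=none; bids=[#4:3@101] asks=[-]
After op 6 [order #6] limit_buy(price=101, qty=5): fills=none; bids=[#4:3@101 #6:5@101] asks=[-]
After op 7 [order #7] market_sell(qty=3): fills=#4x#7:3@101; bids=[#6:5@101] asks=[-]
After op 8 [order #8] limit_buy(price=95, qty=7): fills=none; bids=[#6:5@101 #8:7@95] asks=[-]

Answer: 3@98,3@98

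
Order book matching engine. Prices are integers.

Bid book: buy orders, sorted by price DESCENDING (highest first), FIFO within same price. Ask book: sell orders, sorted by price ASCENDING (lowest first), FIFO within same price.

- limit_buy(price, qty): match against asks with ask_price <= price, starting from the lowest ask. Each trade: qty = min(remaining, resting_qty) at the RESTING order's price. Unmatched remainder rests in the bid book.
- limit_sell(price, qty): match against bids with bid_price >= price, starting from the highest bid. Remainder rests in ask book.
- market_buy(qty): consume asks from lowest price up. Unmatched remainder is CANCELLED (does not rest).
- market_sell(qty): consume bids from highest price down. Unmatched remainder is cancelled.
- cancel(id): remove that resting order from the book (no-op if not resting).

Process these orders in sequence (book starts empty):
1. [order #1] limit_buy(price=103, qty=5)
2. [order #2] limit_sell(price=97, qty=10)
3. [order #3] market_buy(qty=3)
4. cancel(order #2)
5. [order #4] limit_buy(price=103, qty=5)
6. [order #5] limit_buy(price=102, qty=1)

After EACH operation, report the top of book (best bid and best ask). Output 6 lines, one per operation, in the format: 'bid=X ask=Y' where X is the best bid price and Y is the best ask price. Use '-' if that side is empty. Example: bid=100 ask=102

After op 1 [order #1] limit_buy(price=103, qty=5): fills=none; bids=[#1:5@103] asks=[-]
After op 2 [order #2] limit_sell(price=97, qty=10): fills=#1x#2:5@103; bids=[-] asks=[#2:5@97]
After op 3 [order #3] market_buy(qty=3): fills=#3x#2:3@97; bids=[-] asks=[#2:2@97]
After op 4 cancel(order #2): fills=none; bids=[-] asks=[-]
After op 5 [order #4] limit_buy(price=103, qty=5): fills=none; bids=[#4:5@103] asks=[-]
After op 6 [order #5] limit_buy(price=102, qty=1): fills=none; bids=[#4:5@103 #5:1@102] asks=[-]

Answer: bid=103 ask=-
bid=- ask=97
bid=- ask=97
bid=- ask=-
bid=103 ask=-
bid=103 ask=-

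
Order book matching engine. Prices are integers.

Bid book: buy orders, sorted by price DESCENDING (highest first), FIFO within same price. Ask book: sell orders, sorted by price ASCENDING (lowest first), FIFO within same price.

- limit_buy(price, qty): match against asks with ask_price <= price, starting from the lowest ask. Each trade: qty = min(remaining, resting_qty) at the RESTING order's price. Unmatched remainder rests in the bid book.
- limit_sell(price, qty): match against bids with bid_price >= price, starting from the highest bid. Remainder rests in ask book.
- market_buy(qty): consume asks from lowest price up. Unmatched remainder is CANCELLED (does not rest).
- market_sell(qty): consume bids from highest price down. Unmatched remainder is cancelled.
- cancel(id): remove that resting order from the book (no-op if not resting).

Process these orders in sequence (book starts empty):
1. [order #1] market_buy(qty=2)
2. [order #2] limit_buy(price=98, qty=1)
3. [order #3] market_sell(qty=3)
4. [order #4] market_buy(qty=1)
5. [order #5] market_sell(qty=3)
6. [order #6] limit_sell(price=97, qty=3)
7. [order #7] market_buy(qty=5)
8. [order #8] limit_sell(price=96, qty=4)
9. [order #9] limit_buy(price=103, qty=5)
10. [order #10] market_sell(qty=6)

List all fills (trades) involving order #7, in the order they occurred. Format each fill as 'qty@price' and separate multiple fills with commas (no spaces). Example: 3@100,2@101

Answer: 3@97

Derivation:
After op 1 [order #1] market_buy(qty=2): fills=none; bids=[-] asks=[-]
After op 2 [order #2] limit_buy(price=98, qty=1): fills=none; bids=[#2:1@98] asks=[-]
After op 3 [order #3] market_sell(qty=3): fills=#2x#3:1@98; bids=[-] asks=[-]
After op 4 [order #4] market_buy(qty=1): fills=none; bids=[-] asks=[-]
After op 5 [order #5] market_sell(qty=3): fills=none; bids=[-] asks=[-]
After op 6 [order #6] limit_sell(price=97, qty=3): fills=none; bids=[-] asks=[#6:3@97]
After op 7 [order #7] market_buy(qty=5): fills=#7x#6:3@97; bids=[-] asks=[-]
After op 8 [order #8] limit_sell(price=96, qty=4): fills=none; bids=[-] asks=[#8:4@96]
After op 9 [order #9] limit_buy(price=103, qty=5): fills=#9x#8:4@96; bids=[#9:1@103] asks=[-]
After op 10 [order #10] market_sell(qty=6): fills=#9x#10:1@103; bids=[-] asks=[-]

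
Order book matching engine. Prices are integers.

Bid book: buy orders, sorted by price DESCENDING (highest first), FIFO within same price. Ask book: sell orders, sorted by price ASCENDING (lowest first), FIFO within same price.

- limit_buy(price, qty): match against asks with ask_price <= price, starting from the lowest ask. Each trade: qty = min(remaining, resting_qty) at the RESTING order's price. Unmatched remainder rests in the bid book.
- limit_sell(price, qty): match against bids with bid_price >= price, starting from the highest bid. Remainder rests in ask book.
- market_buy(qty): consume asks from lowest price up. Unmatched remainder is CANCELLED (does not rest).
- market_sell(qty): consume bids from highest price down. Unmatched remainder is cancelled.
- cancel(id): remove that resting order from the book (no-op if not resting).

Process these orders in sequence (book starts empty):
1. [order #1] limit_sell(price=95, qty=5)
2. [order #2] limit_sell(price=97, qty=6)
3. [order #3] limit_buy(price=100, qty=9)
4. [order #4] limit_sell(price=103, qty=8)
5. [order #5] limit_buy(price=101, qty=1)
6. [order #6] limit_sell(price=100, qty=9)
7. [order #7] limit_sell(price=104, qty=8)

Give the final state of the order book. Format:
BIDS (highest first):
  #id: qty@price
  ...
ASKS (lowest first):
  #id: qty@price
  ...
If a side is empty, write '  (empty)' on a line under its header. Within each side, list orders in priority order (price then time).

Answer: BIDS (highest first):
  (empty)
ASKS (lowest first):
  #2: 1@97
  #6: 9@100
  #4: 8@103
  #7: 8@104

Derivation:
After op 1 [order #1] limit_sell(price=95, qty=5): fills=none; bids=[-] asks=[#1:5@95]
After op 2 [order #2] limit_sell(price=97, qty=6): fills=none; bids=[-] asks=[#1:5@95 #2:6@97]
After op 3 [order #3] limit_buy(price=100, qty=9): fills=#3x#1:5@95 #3x#2:4@97; bids=[-] asks=[#2:2@97]
After op 4 [order #4] limit_sell(price=103, qty=8): fills=none; bids=[-] asks=[#2:2@97 #4:8@103]
After op 5 [order #5] limit_buy(price=101, qty=1): fills=#5x#2:1@97; bids=[-] asks=[#2:1@97 #4:8@103]
After op 6 [order #6] limit_sell(price=100, qty=9): fills=none; bids=[-] asks=[#2:1@97 #6:9@100 #4:8@103]
After op 7 [order #7] limit_sell(price=104, qty=8): fills=none; bids=[-] asks=[#2:1@97 #6:9@100 #4:8@103 #7:8@104]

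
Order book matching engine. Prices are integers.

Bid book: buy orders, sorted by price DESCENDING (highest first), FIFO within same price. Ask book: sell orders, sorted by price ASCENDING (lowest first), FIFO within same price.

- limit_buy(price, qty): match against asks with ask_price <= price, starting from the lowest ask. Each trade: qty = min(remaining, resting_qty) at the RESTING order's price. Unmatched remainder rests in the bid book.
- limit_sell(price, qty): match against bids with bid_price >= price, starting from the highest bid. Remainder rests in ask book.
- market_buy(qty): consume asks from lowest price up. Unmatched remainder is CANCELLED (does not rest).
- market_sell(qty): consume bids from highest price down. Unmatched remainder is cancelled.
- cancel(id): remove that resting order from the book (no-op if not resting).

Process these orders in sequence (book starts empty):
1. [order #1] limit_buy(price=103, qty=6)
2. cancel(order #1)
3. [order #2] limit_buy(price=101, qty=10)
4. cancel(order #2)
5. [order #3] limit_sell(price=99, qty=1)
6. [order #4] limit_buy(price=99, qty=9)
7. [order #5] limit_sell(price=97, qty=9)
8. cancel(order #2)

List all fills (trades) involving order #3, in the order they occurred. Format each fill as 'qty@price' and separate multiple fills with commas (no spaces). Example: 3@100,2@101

After op 1 [order #1] limit_buy(price=103, qty=6): fills=none; bids=[#1:6@103] asks=[-]
After op 2 cancel(order #1): fills=none; bids=[-] asks=[-]
After op 3 [order #2] limit_buy(price=101, qty=10): fills=none; bids=[#2:10@101] asks=[-]
After op 4 cancel(order #2): fills=none; bids=[-] asks=[-]
After op 5 [order #3] limit_sell(price=99, qty=1): fills=none; bids=[-] asks=[#3:1@99]
After op 6 [order #4] limit_buy(price=99, qty=9): fills=#4x#3:1@99; bids=[#4:8@99] asks=[-]
After op 7 [order #5] limit_sell(price=97, qty=9): fills=#4x#5:8@99; bids=[-] asks=[#5:1@97]
After op 8 cancel(order #2): fills=none; bids=[-] asks=[#5:1@97]

Answer: 1@99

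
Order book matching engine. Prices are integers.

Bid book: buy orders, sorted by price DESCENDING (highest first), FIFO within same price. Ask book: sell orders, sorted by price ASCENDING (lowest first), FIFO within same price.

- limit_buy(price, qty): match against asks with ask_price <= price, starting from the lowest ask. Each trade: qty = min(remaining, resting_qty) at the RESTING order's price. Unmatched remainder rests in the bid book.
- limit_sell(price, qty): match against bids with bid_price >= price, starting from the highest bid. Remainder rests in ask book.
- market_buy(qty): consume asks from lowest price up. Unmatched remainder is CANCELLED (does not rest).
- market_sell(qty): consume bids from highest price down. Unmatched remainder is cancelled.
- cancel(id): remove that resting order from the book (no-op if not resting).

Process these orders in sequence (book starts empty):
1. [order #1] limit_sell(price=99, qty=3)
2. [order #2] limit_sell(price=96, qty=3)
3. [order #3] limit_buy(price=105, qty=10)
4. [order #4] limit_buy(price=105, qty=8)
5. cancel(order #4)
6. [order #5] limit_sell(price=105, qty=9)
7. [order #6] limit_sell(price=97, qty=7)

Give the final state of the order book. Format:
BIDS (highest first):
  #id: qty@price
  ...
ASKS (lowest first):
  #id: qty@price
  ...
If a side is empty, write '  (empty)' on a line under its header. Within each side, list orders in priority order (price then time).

Answer: BIDS (highest first):
  (empty)
ASKS (lowest first):
  #6: 7@97
  #5: 5@105

Derivation:
After op 1 [order #1] limit_sell(price=99, qty=3): fills=none; bids=[-] asks=[#1:3@99]
After op 2 [order #2] limit_sell(price=96, qty=3): fills=none; bids=[-] asks=[#2:3@96 #1:3@99]
After op 3 [order #3] limit_buy(price=105, qty=10): fills=#3x#2:3@96 #3x#1:3@99; bids=[#3:4@105] asks=[-]
After op 4 [order #4] limit_buy(price=105, qty=8): fills=none; bids=[#3:4@105 #4:8@105] asks=[-]
After op 5 cancel(order #4): fills=none; bids=[#3:4@105] asks=[-]
After op 6 [order #5] limit_sell(price=105, qty=9): fills=#3x#5:4@105; bids=[-] asks=[#5:5@105]
After op 7 [order #6] limit_sell(price=97, qty=7): fills=none; bids=[-] asks=[#6:7@97 #5:5@105]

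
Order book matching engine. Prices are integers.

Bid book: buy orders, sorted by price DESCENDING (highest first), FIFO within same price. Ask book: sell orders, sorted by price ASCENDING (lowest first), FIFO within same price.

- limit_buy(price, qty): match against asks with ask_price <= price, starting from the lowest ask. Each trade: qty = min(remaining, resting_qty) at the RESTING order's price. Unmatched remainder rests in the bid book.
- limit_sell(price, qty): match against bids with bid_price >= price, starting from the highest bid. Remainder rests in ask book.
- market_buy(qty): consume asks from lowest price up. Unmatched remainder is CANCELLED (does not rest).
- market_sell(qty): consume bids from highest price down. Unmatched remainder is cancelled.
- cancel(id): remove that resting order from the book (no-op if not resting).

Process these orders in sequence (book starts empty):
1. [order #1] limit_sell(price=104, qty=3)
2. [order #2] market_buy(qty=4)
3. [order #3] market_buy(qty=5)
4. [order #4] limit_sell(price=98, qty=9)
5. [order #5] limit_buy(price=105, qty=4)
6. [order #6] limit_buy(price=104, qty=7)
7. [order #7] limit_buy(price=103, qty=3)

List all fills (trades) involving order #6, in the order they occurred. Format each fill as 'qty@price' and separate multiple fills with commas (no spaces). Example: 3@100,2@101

After op 1 [order #1] limit_sell(price=104, qty=3): fills=none; bids=[-] asks=[#1:3@104]
After op 2 [order #2] market_buy(qty=4): fills=#2x#1:3@104; bids=[-] asks=[-]
After op 3 [order #3] market_buy(qty=5): fills=none; bids=[-] asks=[-]
After op 4 [order #4] limit_sell(price=98, qty=9): fills=none; bids=[-] asks=[#4:9@98]
After op 5 [order #5] limit_buy(price=105, qty=4): fills=#5x#4:4@98; bids=[-] asks=[#4:5@98]
After op 6 [order #6] limit_buy(price=104, qty=7): fills=#6x#4:5@98; bids=[#6:2@104] asks=[-]
After op 7 [order #7] limit_buy(price=103, qty=3): fills=none; bids=[#6:2@104 #7:3@103] asks=[-]

Answer: 5@98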